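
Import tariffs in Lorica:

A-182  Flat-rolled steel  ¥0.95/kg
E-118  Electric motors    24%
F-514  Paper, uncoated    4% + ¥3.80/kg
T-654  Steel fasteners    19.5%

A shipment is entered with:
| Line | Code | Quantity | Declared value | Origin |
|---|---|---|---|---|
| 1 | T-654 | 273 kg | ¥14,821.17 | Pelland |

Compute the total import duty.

Line 1 (T-654, Pelland, 273 kg, ¥14,821.17):
Base rate for T-654 is 19.5%.
Duty = ¥14,821.17 × 19.5% = ¥2,890.13.

¥2,890.13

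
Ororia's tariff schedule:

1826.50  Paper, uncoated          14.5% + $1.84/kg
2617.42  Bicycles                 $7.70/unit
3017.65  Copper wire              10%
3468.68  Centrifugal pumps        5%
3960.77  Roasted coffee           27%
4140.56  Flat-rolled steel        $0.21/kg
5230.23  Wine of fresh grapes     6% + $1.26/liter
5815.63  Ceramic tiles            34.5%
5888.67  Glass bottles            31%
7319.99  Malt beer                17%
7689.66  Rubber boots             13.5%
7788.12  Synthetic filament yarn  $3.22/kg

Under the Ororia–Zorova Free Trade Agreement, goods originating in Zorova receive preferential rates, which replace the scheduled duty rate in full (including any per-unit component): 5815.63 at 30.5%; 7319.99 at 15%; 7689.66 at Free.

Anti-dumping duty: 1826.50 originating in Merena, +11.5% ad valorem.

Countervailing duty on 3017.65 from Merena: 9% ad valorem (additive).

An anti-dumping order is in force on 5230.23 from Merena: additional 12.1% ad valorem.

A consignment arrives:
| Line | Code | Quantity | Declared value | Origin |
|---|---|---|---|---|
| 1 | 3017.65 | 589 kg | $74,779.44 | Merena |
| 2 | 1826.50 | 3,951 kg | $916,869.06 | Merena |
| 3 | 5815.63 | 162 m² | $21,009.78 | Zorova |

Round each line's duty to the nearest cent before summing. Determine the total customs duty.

$266,271.87

Line 1 (3017.65, Merena, 589 kg, $74,779.44):
Base rate for 3017.65 is 10%.
Additional duty on 3017.65 from Merena: +9%. Applied ad valorem rate: 10% + 9% = 19%.
Duty = $74,779.44 × 19% = $14,208.09.
Line 2 (1826.50, Merena, 3,951 kg, $916,869.06):
Base rate for 1826.50 is 14.5% + $1.84/kg.
Additional duty on 1826.50 from Merena: +11.5%. Applied ad valorem rate: 14.5% + 11.5% = 26%.
Duty = $916,869.06 × 26% + 3,951 × $1.84 = $245,655.80.
Line 3 (5815.63, Zorova, 162 m², $21,009.78):
Base rate for 5815.63 is 34.5%.
Origin Zorova qualifies under the Ororia–Zorova agreement and 5815.63 is covered: preferential rate 30.5% applies instead.
Duty = $21,009.78 × 30.5% = $6,407.98.
Total = $14,208.09 + $245,655.80 + $6,407.98 = $266,271.87.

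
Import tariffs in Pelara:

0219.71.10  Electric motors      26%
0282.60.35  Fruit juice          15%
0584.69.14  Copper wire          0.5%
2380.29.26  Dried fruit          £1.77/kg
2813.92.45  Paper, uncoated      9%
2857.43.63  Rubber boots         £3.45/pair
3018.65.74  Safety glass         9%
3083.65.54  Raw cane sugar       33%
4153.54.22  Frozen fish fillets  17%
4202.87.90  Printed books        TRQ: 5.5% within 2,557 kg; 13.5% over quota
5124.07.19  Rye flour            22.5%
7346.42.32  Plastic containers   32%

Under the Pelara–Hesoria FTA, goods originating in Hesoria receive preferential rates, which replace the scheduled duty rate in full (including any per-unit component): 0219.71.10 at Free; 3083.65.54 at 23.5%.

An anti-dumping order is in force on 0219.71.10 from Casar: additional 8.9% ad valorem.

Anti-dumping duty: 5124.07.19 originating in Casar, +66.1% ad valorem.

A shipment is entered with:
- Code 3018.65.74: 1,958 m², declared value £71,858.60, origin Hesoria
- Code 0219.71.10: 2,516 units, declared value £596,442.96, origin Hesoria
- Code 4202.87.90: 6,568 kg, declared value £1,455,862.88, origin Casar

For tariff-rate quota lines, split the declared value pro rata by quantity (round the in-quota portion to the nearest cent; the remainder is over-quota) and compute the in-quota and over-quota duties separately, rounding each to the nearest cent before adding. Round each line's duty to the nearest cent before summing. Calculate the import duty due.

Line 1 (3018.65.74, Hesoria, 1,958 m², £71,858.60):
Base rate for 3018.65.74 is 9%.
Origin Hesoria is the FTA partner but 3018.65.74 is not on the preference list; base rate stands.
Duty = £71,858.60 × 9% = £6,467.27.
Line 2 (0219.71.10, Hesoria, 2,516 units, £596,442.96):
Base rate for 0219.71.10 is 26%.
Origin Hesoria qualifies under the Pelara–Hesoria agreement and 0219.71.10 is covered: preferential rate Free applies instead.
The additional-duty order on 0219.71.10 targets Casar, not Hesoria; it does not apply.
Duty = £596,442.96 × 0% = £0.00.
Line 3 (4202.87.90, Casar, 6,568 kg, £1,455,862.88):
Code 4202.87.90 is under a tariff-rate quota (threshold 2,557 kg). In-quota: 2,557 kg at 5.5%; over-quota: 4,011 kg at 13.5%.
Pro-rata value split: in-quota = £1,455,862.88 × 2,557/6,568 = £566,784.62; over-quota = £1,455,862.88 − £566,784.62 = £889,078.26.
In-quota duty = £566,784.62 × 5.5% = £31,173.15. Over-quota duty = £889,078.26 × 13.5% = £120,025.57.
Line duty = £31,173.15 + £120,025.57 = £151,198.72.
Total = £6,467.27 + £0.00 + £151,198.72 = £157,665.99.

£157,665.99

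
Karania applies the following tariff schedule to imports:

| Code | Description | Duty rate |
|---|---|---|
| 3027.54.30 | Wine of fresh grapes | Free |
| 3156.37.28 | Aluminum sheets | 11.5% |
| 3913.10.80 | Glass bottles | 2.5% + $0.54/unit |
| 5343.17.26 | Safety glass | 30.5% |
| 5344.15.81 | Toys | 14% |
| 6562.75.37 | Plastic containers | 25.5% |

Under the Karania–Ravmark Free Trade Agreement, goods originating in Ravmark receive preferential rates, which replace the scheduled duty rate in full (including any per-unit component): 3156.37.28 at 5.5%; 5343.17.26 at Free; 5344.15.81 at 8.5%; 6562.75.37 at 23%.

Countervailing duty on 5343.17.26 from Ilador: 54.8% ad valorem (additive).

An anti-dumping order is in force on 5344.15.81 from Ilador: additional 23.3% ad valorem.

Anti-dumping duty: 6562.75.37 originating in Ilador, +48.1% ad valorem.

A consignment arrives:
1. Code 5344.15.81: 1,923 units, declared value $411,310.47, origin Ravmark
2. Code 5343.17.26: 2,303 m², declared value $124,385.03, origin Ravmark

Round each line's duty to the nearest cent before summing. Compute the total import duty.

Line 1 (5344.15.81, Ravmark, 1,923 units, $411,310.47):
Base rate for 5344.15.81 is 14%.
Origin Ravmark qualifies under the Karania–Ravmark agreement and 5344.15.81 is covered: preferential rate 8.5% applies instead.
The additional-duty order on 5344.15.81 targets Ilador, not Ravmark; it does not apply.
Duty = $411,310.47 × 8.5% = $34,961.39.
Line 2 (5343.17.26, Ravmark, 2,303 m², $124,385.03):
Base rate for 5343.17.26 is 30.5%.
Origin Ravmark qualifies under the Karania–Ravmark agreement and 5343.17.26 is covered: preferential rate Free applies instead.
The additional-duty order on 5343.17.26 targets Ilador, not Ravmark; it does not apply.
Duty = $124,385.03 × 0% = $0.00.
Total = $34,961.39 + $0.00 = $34,961.39.

$34,961.39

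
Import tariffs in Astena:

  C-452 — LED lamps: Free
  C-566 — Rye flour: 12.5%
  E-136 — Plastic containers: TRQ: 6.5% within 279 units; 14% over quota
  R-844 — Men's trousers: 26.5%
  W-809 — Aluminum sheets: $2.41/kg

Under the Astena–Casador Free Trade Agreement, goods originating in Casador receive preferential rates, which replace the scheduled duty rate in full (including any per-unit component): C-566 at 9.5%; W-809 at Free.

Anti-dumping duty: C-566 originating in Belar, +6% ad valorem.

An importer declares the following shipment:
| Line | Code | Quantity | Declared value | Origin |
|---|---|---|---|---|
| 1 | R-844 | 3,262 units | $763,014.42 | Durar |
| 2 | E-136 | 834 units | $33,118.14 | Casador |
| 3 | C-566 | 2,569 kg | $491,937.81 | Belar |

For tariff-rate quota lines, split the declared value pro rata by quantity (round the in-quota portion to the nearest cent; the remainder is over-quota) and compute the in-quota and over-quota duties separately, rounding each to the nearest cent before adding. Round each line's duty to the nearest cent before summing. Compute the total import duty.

Line 1 (R-844, Durar, 3,262 units, $763,014.42):
Base rate for R-844 is 26.5%.
Duty = $763,014.42 × 26.5% = $202,198.82.
Line 2 (E-136, Casador, 834 units, $33,118.14):
Code E-136 is under a tariff-rate quota (threshold 279 units). In-quota: 279 units at 6.5%; over-quota: 555 units at 14%.
Pro-rata value split: in-quota = $33,118.14 × 279/834 = $11,079.09; over-quota = $33,118.14 − $11,079.09 = $22,039.05.
In-quota duty = $11,079.09 × 6.5% = $720.14. Over-quota duty = $22,039.05 × 14% = $3,085.47.
Line duty = $720.14 + $3,085.47 = $3,805.61.
Line 3 (C-566, Belar, 2,569 kg, $491,937.81):
Base rate for C-566 is 12.5%.
C-566 has an FTA preferential rate, but origin Belar is not Casador; base rate stands.
Additional duty on C-566 from Belar: +6%. Applied ad valorem rate: 12.5% + 6% = 18.5%.
Duty = $491,937.81 × 18.5% = $91,008.49.
Total = $202,198.82 + $3,805.61 + $91,008.49 = $297,012.92.

$297,012.92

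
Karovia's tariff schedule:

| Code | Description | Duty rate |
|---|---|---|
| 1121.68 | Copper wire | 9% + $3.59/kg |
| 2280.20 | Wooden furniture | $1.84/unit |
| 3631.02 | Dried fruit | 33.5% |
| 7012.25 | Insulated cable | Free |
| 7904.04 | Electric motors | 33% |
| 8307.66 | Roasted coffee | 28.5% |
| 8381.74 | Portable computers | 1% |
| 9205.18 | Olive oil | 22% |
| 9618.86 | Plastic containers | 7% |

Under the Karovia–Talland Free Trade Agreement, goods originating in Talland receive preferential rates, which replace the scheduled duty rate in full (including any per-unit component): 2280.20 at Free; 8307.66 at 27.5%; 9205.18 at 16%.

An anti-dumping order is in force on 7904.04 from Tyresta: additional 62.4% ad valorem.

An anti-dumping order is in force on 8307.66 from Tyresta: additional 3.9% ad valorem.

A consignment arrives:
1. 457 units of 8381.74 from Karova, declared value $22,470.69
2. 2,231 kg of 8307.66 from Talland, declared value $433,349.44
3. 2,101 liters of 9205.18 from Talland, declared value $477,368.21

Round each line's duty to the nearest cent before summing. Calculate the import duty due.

$195,774.72

Line 1 (8381.74, Karova, 457 units, $22,470.69):
Base rate for 8381.74 is 1%.
Duty = $22,470.69 × 1% = $224.71.
Line 2 (8307.66, Talland, 2,231 kg, $433,349.44):
Base rate for 8307.66 is 28.5%.
Origin Talland qualifies under the Karovia–Talland agreement and 8307.66 is covered: preferential rate 27.5% applies instead.
The additional-duty order on 8307.66 targets Tyresta, not Talland; it does not apply.
Duty = $433,349.44 × 27.5% = $119,171.10.
Line 3 (9205.18, Talland, 2,101 liters, $477,368.21):
Base rate for 9205.18 is 22%.
Origin Talland qualifies under the Karovia–Talland agreement and 9205.18 is covered: preferential rate 16% applies instead.
Duty = $477,368.21 × 16% = $76,378.91.
Total = $224.71 + $119,171.10 + $76,378.91 = $195,774.72.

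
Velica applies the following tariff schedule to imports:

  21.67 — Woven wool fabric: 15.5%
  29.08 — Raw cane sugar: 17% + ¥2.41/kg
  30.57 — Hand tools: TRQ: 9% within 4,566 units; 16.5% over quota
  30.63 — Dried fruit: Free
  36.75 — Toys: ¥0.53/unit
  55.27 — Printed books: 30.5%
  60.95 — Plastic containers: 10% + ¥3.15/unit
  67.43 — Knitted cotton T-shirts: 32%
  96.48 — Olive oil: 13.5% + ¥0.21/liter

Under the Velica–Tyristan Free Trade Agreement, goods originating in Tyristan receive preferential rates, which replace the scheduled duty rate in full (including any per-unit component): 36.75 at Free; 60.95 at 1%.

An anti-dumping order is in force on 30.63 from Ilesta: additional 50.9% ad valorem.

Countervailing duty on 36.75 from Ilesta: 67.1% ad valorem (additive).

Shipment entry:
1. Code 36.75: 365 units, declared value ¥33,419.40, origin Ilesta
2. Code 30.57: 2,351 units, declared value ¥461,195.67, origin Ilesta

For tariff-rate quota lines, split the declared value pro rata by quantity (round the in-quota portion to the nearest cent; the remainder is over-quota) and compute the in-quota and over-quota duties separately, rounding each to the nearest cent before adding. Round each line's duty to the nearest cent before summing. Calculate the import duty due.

¥64,125.48

Line 1 (36.75, Ilesta, 365 units, ¥33,419.40):
Base rate for 36.75 is ¥0.53/unit.
36.75 has an FTA preferential rate, but origin Ilesta is not Tyristan; base rate stands.
Additional duty on 36.75 from Ilesta: +67.1% ad valorem. Applied ad valorem rate = 67.1%.
Duty = ¥33,419.40 × 67.1% + 365 × ¥0.53 = ¥22,617.87.
Line 2 (30.57, Ilesta, 2,351 units, ¥461,195.67):
Code 30.57 is under a tariff-rate quota (threshold 4,566 units). Quantity 2,351 units is within the quota, so the in-quota rate 9% applies to the full value.
Duty = ¥461,195.67 × 9% = ¥41,507.61.
Total = ¥22,617.87 + ¥41,507.61 = ¥64,125.48.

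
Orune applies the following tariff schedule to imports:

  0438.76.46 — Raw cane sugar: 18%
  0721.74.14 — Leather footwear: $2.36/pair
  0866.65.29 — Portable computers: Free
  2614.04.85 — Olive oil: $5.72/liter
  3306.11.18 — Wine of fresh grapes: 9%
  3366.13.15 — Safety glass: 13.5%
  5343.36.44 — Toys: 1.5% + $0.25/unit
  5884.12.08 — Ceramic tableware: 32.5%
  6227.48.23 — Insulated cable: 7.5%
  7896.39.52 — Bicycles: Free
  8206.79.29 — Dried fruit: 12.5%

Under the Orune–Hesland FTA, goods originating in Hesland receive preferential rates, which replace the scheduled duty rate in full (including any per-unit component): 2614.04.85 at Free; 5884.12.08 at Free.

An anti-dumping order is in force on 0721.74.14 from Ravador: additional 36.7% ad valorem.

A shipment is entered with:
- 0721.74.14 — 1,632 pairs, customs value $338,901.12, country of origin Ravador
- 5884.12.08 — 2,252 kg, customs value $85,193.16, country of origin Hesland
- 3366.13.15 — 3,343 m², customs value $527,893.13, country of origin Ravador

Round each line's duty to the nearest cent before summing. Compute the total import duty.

$199,493.80

Line 1 (0721.74.14, Ravador, 1,632 pairs, $338,901.12):
Base rate for 0721.74.14 is $2.36/pair.
Additional duty on 0721.74.14 from Ravador: +36.7% ad valorem. Applied ad valorem rate = 36.7%.
Duty = $338,901.12 × 36.7% + 1,632 × $2.36 = $128,228.23.
Line 2 (5884.12.08, Hesland, 2,252 kg, $85,193.16):
Base rate for 5884.12.08 is 32.5%.
Origin Hesland qualifies under the Orune–Hesland agreement and 5884.12.08 is covered: preferential rate Free applies instead.
Duty = $85,193.16 × 0% = $0.00.
Line 3 (3366.13.15, Ravador, 3,343 m², $527,893.13):
Base rate for 3366.13.15 is 13.5%.
Duty = $527,893.13 × 13.5% = $71,265.57.
Total = $128,228.23 + $0.00 + $71,265.57 = $199,493.80.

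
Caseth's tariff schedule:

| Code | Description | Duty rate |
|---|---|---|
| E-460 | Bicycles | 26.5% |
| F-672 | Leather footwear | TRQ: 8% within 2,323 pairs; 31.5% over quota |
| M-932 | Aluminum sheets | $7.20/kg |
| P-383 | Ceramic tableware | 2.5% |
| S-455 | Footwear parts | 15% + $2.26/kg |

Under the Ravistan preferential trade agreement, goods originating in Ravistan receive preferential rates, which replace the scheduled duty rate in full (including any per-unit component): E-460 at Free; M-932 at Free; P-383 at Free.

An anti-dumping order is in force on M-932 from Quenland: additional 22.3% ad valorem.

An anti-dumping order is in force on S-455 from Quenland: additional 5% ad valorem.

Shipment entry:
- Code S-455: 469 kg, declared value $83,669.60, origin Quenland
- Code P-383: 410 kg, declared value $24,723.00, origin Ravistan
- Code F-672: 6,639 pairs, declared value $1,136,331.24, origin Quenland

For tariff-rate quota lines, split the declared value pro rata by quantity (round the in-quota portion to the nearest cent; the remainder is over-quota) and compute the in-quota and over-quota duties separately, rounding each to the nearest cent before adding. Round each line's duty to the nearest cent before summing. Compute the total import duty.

Line 1 (S-455, Quenland, 469 kg, $83,669.60):
Base rate for S-455 is 15% + $2.26/kg.
Additional duty on S-455 from Quenland: +5%. Applied ad valorem rate: 15% + 5% = 20%.
Duty = $83,669.60 × 20% + 469 × $2.26 = $17,793.86.
Line 2 (P-383, Ravistan, 410 kg, $24,723.00):
Base rate for P-383 is 2.5%.
Origin Ravistan qualifies under the Caseth–Ravistan agreement and P-383 is covered: preferential rate Free applies instead.
Duty = $24,723.00 × 0% = $0.00.
Line 3 (F-672, Quenland, 6,639 pairs, $1,136,331.24):
Code F-672 is under a tariff-rate quota (threshold 2,323 pairs). In-quota: 2,323 pairs at 8%; over-quota: 4,316 pairs at 31.5%.
Pro-rata value split: in-quota = $1,136,331.24 × 2,323/6,639 = $397,604.68; over-quota = $1,136,331.24 − $397,604.68 = $738,726.56.
In-quota duty = $397,604.68 × 8% = $31,808.37. Over-quota duty = $738,726.56 × 31.5% = $232,698.87.
Line duty = $31,808.37 + $232,698.87 = $264,507.24.
Total = $17,793.86 + $0.00 + $264,507.24 = $282,301.10.

$282,301.10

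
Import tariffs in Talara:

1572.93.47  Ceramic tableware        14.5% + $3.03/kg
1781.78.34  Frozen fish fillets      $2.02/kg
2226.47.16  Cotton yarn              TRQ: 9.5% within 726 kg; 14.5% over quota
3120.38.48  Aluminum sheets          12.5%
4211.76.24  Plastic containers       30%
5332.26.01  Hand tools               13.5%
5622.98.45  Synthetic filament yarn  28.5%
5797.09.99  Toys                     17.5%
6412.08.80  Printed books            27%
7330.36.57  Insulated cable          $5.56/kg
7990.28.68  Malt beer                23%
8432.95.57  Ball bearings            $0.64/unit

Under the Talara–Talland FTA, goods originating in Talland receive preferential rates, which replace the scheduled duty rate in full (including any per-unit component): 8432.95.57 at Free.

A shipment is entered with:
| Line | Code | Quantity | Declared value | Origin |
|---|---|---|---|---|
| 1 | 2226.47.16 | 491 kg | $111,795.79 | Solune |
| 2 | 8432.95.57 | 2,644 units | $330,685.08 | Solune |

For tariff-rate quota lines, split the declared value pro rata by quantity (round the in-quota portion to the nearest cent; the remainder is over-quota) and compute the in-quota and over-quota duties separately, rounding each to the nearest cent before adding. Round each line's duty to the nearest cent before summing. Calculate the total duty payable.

Line 1 (2226.47.16, Solune, 491 kg, $111,795.79):
Code 2226.47.16 is under a tariff-rate quota (threshold 726 kg). Quantity 491 kg is within the quota, so the in-quota rate 9.5% applies to the full value.
Duty = $111,795.79 × 9.5% = $10,620.60.
Line 2 (8432.95.57, Solune, 2,644 units, $330,685.08):
Base rate for 8432.95.57 is $0.64/unit.
8432.95.57 has an FTA preferential rate, but origin Solune is not Talland; base rate stands.
Duty = 2,644 × $0.64 = $1,692.16.
Total = $10,620.60 + $1,692.16 = $12,312.76.

$12,312.76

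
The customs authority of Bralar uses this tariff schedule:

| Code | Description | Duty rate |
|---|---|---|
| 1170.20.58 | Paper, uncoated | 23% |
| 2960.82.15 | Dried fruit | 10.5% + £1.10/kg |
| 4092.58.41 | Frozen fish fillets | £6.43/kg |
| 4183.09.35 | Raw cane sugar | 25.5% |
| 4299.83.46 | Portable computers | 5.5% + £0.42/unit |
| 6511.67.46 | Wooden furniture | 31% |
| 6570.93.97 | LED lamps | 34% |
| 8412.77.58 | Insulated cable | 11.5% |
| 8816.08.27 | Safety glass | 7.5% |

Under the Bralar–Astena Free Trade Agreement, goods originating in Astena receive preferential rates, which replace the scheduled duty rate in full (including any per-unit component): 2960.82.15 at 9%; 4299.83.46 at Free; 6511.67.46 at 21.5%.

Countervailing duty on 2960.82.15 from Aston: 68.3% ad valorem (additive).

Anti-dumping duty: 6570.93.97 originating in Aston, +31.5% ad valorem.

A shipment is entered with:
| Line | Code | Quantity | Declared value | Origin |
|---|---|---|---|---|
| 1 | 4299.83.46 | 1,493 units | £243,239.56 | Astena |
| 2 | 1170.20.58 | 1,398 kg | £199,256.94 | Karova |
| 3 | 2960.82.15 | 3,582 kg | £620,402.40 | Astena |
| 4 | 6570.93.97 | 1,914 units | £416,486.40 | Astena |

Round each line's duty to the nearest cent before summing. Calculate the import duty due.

£243,270.70

Line 1 (4299.83.46, Astena, 1,493 units, £243,239.56):
Base rate for 4299.83.46 is 5.5% + £0.42/unit.
Origin Astena qualifies under the Bralar–Astena agreement and 4299.83.46 is covered: preferential rate Free applies instead.
Duty = £243,239.56 × 0% = £0.00.
Line 2 (1170.20.58, Karova, 1,398 kg, £199,256.94):
Base rate for 1170.20.58 is 23%.
Duty = £199,256.94 × 23% = £45,829.10.
Line 3 (2960.82.15, Astena, 3,582 kg, £620,402.40):
Base rate for 2960.82.15 is 10.5% + £1.10/kg.
Origin Astena qualifies under the Bralar–Astena agreement and 2960.82.15 is covered: preferential rate 9% applies instead.
The additional-duty order on 2960.82.15 targets Aston, not Astena; it does not apply.
Duty = £620,402.40 × 9% = £55,836.22.
Line 4 (6570.93.97, Astena, 1,914 units, £416,486.40):
Base rate for 6570.93.97 is 34%.
Origin Astena is the FTA partner but 6570.93.97 is not on the preference list; base rate stands.
The additional-duty order on 6570.93.97 targets Aston, not Astena; it does not apply.
Duty = £416,486.40 × 34% = £141,605.38.
Total = £0.00 + £45,829.10 + £55,836.22 + £141,605.38 = £243,270.70.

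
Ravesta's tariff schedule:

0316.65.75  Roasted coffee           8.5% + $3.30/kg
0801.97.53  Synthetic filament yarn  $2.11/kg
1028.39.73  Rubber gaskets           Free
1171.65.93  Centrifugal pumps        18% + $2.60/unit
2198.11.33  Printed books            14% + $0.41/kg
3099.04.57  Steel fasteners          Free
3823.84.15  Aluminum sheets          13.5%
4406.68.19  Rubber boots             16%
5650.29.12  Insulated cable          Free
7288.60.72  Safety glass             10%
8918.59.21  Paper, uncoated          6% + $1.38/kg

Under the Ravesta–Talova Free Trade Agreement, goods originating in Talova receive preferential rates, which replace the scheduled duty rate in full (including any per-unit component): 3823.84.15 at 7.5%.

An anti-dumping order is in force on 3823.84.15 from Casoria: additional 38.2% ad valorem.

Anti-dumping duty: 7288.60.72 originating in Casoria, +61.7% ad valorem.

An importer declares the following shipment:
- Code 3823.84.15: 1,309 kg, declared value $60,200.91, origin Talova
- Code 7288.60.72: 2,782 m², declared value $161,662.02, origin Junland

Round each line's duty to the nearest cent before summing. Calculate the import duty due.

$20,681.27

Line 1 (3823.84.15, Talova, 1,309 kg, $60,200.91):
Base rate for 3823.84.15 is 13.5%.
Origin Talova qualifies under the Ravesta–Talova agreement and 3823.84.15 is covered: preferential rate 7.5% applies instead.
The additional-duty order on 3823.84.15 targets Casoria, not Talova; it does not apply.
Duty = $60,200.91 × 7.5% = $4,515.07.
Line 2 (7288.60.72, Junland, 2,782 m², $161,662.02):
Base rate for 7288.60.72 is 10%.
The additional-duty order on 7288.60.72 targets Casoria, not Junland; it does not apply.
Duty = $161,662.02 × 10% = $16,166.20.
Total = $4,515.07 + $16,166.20 = $20,681.27.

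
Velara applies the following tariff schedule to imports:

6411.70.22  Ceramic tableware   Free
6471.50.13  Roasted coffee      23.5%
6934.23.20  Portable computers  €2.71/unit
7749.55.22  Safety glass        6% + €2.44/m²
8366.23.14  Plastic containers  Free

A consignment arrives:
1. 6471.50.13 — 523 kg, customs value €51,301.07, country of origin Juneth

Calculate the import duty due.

€12,055.75

Line 1 (6471.50.13, Juneth, 523 kg, €51,301.07):
Base rate for 6471.50.13 is 23.5%.
Duty = €51,301.07 × 23.5% = €12,055.75.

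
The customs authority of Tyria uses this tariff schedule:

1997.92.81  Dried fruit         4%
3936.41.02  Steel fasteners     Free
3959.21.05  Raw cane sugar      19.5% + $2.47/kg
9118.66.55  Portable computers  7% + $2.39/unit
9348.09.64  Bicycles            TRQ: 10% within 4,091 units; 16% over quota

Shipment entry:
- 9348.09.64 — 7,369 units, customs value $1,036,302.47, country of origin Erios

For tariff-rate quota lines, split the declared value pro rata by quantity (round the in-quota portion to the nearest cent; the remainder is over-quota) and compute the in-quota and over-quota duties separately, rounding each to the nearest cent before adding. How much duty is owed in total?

$131,289.35

Line 1 (9348.09.64, Erios, 7,369 units, $1,036,302.47):
Code 9348.09.64 is under a tariff-rate quota (threshold 4,091 units). In-quota: 4,091 units at 10%; over-quota: 3,278 units at 16%.
Pro-rata value split: in-quota = $1,036,302.47 × 4,091/7,369 = $575,317.33; over-quota = $1,036,302.47 − $575,317.33 = $460,985.14.
In-quota duty = $575,317.33 × 10% = $57,531.73. Over-quota duty = $460,985.14 × 16% = $73,757.62.
Line duty = $57,531.73 + $73,757.62 = $131,289.35.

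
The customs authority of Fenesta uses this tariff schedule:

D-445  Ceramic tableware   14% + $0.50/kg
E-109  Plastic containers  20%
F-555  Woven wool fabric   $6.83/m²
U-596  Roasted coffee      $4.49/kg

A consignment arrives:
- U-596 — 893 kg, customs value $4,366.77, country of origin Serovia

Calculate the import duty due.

$4,009.57

Line 1 (U-596, Serovia, 893 kg, $4,366.77):
Base rate for U-596 is $4.49/kg.
Duty = 893 × $4.49 = $4,009.57.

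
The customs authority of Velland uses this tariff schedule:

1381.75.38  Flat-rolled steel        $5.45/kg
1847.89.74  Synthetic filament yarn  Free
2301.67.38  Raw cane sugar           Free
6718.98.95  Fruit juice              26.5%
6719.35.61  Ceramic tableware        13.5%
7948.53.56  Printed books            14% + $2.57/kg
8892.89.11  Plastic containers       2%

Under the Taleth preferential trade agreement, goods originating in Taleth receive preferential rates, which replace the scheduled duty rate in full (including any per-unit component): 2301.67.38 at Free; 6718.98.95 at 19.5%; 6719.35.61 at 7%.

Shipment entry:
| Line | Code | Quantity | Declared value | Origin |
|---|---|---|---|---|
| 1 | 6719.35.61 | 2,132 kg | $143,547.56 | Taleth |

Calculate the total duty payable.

Line 1 (6719.35.61, Taleth, 2,132 kg, $143,547.56):
Base rate for 6719.35.61 is 13.5%.
Origin Taleth qualifies under the Velland–Taleth agreement and 6719.35.61 is covered: preferential rate 7% applies instead.
Duty = $143,547.56 × 7% = $10,048.33.

$10,048.33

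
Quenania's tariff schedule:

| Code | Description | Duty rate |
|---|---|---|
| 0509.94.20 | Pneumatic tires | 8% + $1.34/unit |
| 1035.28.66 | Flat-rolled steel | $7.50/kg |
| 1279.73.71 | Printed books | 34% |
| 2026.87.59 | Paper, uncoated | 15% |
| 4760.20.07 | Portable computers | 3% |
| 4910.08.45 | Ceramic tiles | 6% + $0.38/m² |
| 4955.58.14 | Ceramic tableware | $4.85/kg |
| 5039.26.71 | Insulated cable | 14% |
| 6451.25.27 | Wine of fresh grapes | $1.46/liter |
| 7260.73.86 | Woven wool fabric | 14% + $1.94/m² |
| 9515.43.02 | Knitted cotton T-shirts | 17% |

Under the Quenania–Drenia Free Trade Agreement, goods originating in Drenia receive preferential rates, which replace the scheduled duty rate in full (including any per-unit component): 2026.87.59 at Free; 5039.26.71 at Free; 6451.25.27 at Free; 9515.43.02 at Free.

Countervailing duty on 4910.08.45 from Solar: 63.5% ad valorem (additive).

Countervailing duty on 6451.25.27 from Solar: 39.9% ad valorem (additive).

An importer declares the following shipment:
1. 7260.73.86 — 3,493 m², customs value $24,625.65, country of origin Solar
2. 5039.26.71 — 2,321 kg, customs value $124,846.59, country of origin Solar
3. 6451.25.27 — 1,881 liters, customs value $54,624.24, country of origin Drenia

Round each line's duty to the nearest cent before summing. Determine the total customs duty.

$27,702.53

Line 1 (7260.73.86, Solar, 3,493 m², $24,625.65):
Base rate for 7260.73.86 is 14% + $1.94/m².
Duty = $24,625.65 × 14% + 3,493 × $1.94 = $10,224.01.
Line 2 (5039.26.71, Solar, 2,321 kg, $124,846.59):
Base rate for 5039.26.71 is 14%.
5039.26.71 has an FTA preferential rate, but origin Solar is not Drenia; base rate stands.
Duty = $124,846.59 × 14% = $17,478.52.
Line 3 (6451.25.27, Drenia, 1,881 liters, $54,624.24):
Base rate for 6451.25.27 is $1.46/liter.
Origin Drenia qualifies under the Quenania–Drenia agreement and 6451.25.27 is covered: preferential rate Free applies instead.
The additional-duty order on 6451.25.27 targets Solar, not Drenia; it does not apply.
Duty = $54,624.24 × 0% = $0.00.
Total = $10,224.01 + $17,478.52 + $0.00 = $27,702.53.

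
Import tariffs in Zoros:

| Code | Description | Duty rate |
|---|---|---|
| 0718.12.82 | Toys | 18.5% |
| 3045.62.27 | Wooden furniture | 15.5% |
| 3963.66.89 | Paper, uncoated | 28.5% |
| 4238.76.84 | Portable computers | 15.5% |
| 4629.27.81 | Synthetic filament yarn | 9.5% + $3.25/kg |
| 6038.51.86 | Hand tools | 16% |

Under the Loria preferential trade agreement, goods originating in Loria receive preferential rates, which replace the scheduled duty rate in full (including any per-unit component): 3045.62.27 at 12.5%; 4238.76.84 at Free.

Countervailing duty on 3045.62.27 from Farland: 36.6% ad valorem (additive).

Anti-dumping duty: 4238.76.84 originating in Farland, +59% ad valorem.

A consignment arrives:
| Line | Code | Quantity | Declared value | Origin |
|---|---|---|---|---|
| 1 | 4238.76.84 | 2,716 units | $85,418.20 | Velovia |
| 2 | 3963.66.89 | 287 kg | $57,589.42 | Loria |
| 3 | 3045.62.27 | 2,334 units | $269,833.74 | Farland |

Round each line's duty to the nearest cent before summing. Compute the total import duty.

Line 1 (4238.76.84, Velovia, 2,716 units, $85,418.20):
Base rate for 4238.76.84 is 15.5%.
4238.76.84 has an FTA preferential rate, but origin Velovia is not Loria; base rate stands.
The additional-duty order on 4238.76.84 targets Farland, not Velovia; it does not apply.
Duty = $85,418.20 × 15.5% = $13,239.82.
Line 2 (3963.66.89, Loria, 287 kg, $57,589.42):
Base rate for 3963.66.89 is 28.5%.
Origin Loria is the FTA partner but 3963.66.89 is not on the preference list; base rate stands.
Duty = $57,589.42 × 28.5% = $16,412.98.
Line 3 (3045.62.27, Farland, 2,334 units, $269,833.74):
Base rate for 3045.62.27 is 15.5%.
3045.62.27 has an FTA preferential rate, but origin Farland is not Loria; base rate stands.
Additional duty on 3045.62.27 from Farland: +36.6%. Applied ad valorem rate: 15.5% + 36.6% = 52.1%.
Duty = $269,833.74 × 52.1% = $140,583.38.
Total = $13,239.82 + $16,412.98 + $140,583.38 = $170,236.18.

$170,236.18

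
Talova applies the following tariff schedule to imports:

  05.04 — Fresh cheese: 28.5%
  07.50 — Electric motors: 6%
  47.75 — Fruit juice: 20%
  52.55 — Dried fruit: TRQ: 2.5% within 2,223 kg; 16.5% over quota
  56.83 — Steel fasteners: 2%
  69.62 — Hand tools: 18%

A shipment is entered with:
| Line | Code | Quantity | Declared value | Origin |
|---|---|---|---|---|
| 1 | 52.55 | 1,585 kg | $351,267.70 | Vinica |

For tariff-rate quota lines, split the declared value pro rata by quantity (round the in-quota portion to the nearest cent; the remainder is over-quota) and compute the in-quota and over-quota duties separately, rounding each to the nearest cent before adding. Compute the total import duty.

$8,781.69

Line 1 (52.55, Vinica, 1,585 kg, $351,267.70):
Code 52.55 is under a tariff-rate quota (threshold 2,223 kg). Quantity 1,585 kg is within the quota, so the in-quota rate 2.5% applies to the full value.
Duty = $351,267.70 × 2.5% = $8,781.69.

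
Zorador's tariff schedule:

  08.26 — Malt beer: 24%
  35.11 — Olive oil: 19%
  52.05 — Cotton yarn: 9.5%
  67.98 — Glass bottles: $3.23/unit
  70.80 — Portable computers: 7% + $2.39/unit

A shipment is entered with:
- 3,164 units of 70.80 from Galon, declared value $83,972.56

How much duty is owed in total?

$13,440.04

Line 1 (70.80, Galon, 3,164 units, $83,972.56):
Base rate for 70.80 is 7% + $2.39/unit.
Duty = $83,972.56 × 7% + 3,164 × $2.39 = $13,440.04.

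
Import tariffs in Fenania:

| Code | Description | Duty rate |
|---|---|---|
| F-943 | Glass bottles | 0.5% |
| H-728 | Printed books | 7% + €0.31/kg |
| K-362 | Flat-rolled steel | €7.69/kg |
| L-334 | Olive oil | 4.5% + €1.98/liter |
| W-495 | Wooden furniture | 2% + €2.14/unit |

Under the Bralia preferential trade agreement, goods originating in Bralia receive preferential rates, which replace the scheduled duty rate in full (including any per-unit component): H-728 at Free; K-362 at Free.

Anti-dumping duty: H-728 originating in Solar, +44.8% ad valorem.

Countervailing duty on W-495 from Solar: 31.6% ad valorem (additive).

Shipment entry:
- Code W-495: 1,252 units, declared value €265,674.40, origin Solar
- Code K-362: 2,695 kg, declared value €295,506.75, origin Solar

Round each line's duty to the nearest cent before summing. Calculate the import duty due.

€112,670.43

Line 1 (W-495, Solar, 1,252 units, €265,674.40):
Base rate for W-495 is 2% + €2.14/unit.
Additional duty on W-495 from Solar: +31.6%. Applied ad valorem rate: 2% + 31.6% = 33.6%.
Duty = €265,674.40 × 33.6% + 1,252 × €2.14 = €91,945.88.
Line 2 (K-362, Solar, 2,695 kg, €295,506.75):
Base rate for K-362 is €7.69/kg.
K-362 has an FTA preferential rate, but origin Solar is not Bralia; base rate stands.
Duty = 2,695 × €7.69 = €20,724.55.
Total = €91,945.88 + €20,724.55 = €112,670.43.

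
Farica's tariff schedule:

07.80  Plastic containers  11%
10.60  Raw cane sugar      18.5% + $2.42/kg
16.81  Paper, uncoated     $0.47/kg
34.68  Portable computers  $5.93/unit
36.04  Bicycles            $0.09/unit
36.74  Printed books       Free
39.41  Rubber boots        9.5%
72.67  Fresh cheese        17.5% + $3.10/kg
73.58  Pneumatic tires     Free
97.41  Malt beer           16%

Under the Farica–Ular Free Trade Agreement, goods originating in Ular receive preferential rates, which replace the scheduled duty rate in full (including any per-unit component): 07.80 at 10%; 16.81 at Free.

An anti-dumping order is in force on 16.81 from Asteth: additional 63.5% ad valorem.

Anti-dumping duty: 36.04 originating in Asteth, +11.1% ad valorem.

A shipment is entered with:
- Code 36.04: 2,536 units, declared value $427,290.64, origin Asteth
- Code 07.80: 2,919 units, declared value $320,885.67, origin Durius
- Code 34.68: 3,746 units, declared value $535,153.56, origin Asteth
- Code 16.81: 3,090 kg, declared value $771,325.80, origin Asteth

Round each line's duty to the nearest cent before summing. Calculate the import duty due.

Line 1 (36.04, Asteth, 2,536 units, $427,290.64):
Base rate for 36.04 is $0.09/unit.
Additional duty on 36.04 from Asteth: +11.1% ad valorem. Applied ad valorem rate = 11.1%.
Duty = $427,290.64 × 11.1% + 2,536 × $0.09 = $47,657.50.
Line 2 (07.80, Durius, 2,919 units, $320,885.67):
Base rate for 07.80 is 11%.
07.80 has an FTA preferential rate, but origin Durius is not Ular; base rate stands.
Duty = $320,885.67 × 11% = $35,297.42.
Line 3 (34.68, Asteth, 3,746 units, $535,153.56):
Base rate for 34.68 is $5.93/unit.
Duty = 3,746 × $5.93 = $22,213.78.
Line 4 (16.81, Asteth, 3,090 kg, $771,325.80):
Base rate for 16.81 is $0.47/kg.
16.81 has an FTA preferential rate, but origin Asteth is not Ular; base rate stands.
Additional duty on 16.81 from Asteth: +63.5% ad valorem. Applied ad valorem rate = 63.5%.
Duty = $771,325.80 × 63.5% + 3,090 × $0.47 = $491,244.18.
Total = $47,657.50 + $35,297.42 + $22,213.78 + $491,244.18 = $596,412.88.

$596,412.88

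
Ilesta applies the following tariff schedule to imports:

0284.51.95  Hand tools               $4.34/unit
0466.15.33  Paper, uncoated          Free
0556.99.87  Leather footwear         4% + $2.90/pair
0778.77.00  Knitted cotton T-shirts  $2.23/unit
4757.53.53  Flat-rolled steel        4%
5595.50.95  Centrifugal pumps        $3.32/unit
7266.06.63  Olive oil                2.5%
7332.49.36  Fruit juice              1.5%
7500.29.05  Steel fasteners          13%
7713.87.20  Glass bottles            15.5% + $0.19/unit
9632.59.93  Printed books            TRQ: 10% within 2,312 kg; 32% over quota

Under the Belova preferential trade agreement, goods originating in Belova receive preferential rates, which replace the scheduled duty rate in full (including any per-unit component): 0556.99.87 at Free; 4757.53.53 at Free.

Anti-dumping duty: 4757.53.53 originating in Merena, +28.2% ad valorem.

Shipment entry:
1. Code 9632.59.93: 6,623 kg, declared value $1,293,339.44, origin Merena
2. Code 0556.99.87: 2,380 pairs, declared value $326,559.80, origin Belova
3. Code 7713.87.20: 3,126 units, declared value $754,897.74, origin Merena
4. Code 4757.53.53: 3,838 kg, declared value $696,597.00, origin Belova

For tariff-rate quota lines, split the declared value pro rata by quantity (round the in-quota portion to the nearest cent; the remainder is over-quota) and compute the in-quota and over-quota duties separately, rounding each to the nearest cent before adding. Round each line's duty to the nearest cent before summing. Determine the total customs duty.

$432,144.50

Line 1 (9632.59.93, Merena, 6,623 kg, $1,293,339.44):
Code 9632.59.93 is under a tariff-rate quota (threshold 2,312 kg). In-quota: 2,312 kg at 10%; over-quota: 4,311 kg at 32%.
Pro-rata value split: in-quota = $1,293,339.44 × 2,312/6,623 = $451,487.36; over-quota = $1,293,339.44 − $451,487.36 = $841,852.08.
In-quota duty = $451,487.36 × 10% = $45,148.74. Over-quota duty = $841,852.08 × 32% = $269,392.67.
Line duty = $45,148.74 + $269,392.67 = $314,541.41.
Line 2 (0556.99.87, Belova, 2,380 pairs, $326,559.80):
Base rate for 0556.99.87 is 4% + $2.90/pair.
Origin Belova qualifies under the Ilesta–Belova agreement and 0556.99.87 is covered: preferential rate Free applies instead.
Duty = $326,559.80 × 0% = $0.00.
Line 3 (7713.87.20, Merena, 3,126 units, $754,897.74):
Base rate for 7713.87.20 is 15.5% + $0.19/unit.
Duty = $754,897.74 × 15.5% + 3,126 × $0.19 = $117,603.09.
Line 4 (4757.53.53, Belova, 3,838 kg, $696,597.00):
Base rate for 4757.53.53 is 4%.
Origin Belova qualifies under the Ilesta–Belova agreement and 4757.53.53 is covered: preferential rate Free applies instead.
The additional-duty order on 4757.53.53 targets Merena, not Belova; it does not apply.
Duty = $696,597.00 × 0% = $0.00.
Total = $314,541.41 + $0.00 + $117,603.09 + $0.00 = $432,144.50.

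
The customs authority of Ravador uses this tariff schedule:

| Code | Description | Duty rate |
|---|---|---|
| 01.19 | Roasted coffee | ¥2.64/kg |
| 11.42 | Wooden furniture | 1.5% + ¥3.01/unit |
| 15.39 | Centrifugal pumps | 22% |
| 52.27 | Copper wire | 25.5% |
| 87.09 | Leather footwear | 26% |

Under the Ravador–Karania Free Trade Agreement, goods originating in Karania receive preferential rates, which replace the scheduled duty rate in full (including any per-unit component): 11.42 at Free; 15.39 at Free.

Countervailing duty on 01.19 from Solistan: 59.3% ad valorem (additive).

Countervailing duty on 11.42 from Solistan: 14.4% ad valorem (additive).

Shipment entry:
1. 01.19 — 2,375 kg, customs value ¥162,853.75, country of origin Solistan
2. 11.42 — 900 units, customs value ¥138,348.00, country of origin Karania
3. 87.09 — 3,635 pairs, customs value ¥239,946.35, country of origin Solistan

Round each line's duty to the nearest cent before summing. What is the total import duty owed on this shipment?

Line 1 (01.19, Solistan, 2,375 kg, ¥162,853.75):
Base rate for 01.19 is ¥2.64/kg.
Additional duty on 01.19 from Solistan: +59.3% ad valorem. Applied ad valorem rate = 59.3%.
Duty = ¥162,853.75 × 59.3% + 2,375 × ¥2.64 = ¥102,842.27.
Line 2 (11.42, Karania, 900 units, ¥138,348.00):
Base rate for 11.42 is 1.5% + ¥3.01/unit.
Origin Karania qualifies under the Ravador–Karania agreement and 11.42 is covered: preferential rate Free applies instead.
The additional-duty order on 11.42 targets Solistan, not Karania; it does not apply.
Duty = ¥138,348.00 × 0% = ¥0.00.
Line 3 (87.09, Solistan, 3,635 pairs, ¥239,946.35):
Base rate for 87.09 is 26%.
Duty = ¥239,946.35 × 26% = ¥62,386.05.
Total = ¥102,842.27 + ¥0.00 + ¥62,386.05 = ¥165,228.32.

¥165,228.32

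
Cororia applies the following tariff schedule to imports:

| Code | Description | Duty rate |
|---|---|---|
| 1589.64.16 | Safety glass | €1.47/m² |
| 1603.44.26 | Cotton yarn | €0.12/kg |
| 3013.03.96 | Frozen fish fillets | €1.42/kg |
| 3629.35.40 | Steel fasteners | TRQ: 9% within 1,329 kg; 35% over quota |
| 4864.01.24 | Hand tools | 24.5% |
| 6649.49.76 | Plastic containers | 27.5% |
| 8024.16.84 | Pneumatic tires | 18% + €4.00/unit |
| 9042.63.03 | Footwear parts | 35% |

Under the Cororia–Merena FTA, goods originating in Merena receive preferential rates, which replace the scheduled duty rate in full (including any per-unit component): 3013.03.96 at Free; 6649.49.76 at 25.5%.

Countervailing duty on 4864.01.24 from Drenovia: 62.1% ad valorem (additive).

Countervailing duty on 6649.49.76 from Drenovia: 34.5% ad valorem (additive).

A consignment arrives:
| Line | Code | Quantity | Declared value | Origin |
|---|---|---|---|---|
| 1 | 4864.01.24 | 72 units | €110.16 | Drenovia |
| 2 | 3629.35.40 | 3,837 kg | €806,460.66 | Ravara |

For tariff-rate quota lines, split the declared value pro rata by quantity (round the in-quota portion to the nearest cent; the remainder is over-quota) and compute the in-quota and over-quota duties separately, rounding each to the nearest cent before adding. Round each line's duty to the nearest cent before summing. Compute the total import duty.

€209,731.03

Line 1 (4864.01.24, Drenovia, 72 units, €110.16):
Base rate for 4864.01.24 is 24.5%.
Additional duty on 4864.01.24 from Drenovia: +62.1%. Applied ad valorem rate: 24.5% + 62.1% = 86.6%.
Duty = €110.16 × 86.6% = €95.40.
Line 2 (3629.35.40, Ravara, 3,837 kg, €806,460.66):
Code 3629.35.40 is under a tariff-rate quota (threshold 1,329 kg). In-quota: 1,329 kg at 9%; over-quota: 2,508 kg at 35%.
Pro-rata value split: in-quota = €806,460.66 × 1,329/3,837 = €279,329.22; over-quota = €806,460.66 − €279,329.22 = €527,131.44.
In-quota duty = €279,329.22 × 9% = €25,139.63. Over-quota duty = €527,131.44 × 35% = €184,496.00.
Line duty = €25,139.63 + €184,496.00 = €209,635.63.
Total = €95.40 + €209,635.63 = €209,731.03.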